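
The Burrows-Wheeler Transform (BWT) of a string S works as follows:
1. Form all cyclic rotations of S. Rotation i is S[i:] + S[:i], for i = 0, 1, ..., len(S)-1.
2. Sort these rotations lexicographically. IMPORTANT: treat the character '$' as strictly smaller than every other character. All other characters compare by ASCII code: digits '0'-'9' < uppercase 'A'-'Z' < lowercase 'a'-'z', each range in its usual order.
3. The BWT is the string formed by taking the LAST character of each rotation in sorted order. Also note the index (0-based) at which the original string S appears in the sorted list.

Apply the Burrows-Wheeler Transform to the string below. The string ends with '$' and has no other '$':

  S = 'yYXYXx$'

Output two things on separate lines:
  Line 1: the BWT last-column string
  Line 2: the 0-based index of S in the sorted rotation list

All 7 rotations (rotation i = S[i:]+S[:i]):
  rot[0] = yYXYXx$
  rot[1] = YXYXx$y
  rot[2] = XYXx$yY
  rot[3] = YXx$yYX
  rot[4] = Xx$yYXY
  rot[5] = x$yYXYX
  rot[6] = $yYXYXx
Sorted (with $ < everything):
  sorted[0] = $yYXYXx  (last char: 'x')
  sorted[1] = XYXx$yY  (last char: 'Y')
  sorted[2] = Xx$yYXY  (last char: 'Y')
  sorted[3] = YXYXx$y  (last char: 'y')
  sorted[4] = YXx$yYX  (last char: 'X')
  sorted[5] = x$yYXYX  (last char: 'X')
  sorted[6] = yYXYXx$  (last char: '$')
Last column: xYYyXX$
Original string S is at sorted index 6

Answer: xYYyXX$
6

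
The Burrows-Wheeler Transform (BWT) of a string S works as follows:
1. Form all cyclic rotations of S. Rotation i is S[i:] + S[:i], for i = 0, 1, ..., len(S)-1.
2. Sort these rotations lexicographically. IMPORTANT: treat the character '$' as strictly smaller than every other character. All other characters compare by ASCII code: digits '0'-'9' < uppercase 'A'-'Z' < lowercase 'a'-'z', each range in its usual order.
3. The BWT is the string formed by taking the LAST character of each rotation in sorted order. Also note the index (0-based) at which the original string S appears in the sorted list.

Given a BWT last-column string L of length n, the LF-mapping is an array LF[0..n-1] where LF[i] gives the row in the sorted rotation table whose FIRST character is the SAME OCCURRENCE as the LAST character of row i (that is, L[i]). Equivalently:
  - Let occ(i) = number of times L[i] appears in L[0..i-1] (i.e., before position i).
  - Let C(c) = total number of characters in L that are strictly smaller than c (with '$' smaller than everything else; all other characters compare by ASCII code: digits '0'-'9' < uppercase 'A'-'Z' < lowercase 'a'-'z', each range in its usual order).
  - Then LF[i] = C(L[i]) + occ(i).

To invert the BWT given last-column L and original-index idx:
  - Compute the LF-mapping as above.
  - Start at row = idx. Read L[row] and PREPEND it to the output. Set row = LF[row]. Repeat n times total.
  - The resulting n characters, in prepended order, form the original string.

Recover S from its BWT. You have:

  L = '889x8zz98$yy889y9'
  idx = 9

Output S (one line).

LF mapping: 1 2 7 11 3 15 16 8 4 0 12 13 5 6 9 14 10
Walk LF starting at row 9, prepending L[row]:
  step 1: row=9, L[9]='$', prepend. Next row=LF[9]=0
  step 2: row=0, L[0]='8', prepend. Next row=LF[0]=1
  step 3: row=1, L[1]='8', prepend. Next row=LF[1]=2
  step 4: row=2, L[2]='9', prepend. Next row=LF[2]=7
  step 5: row=7, L[7]='9', prepend. Next row=LF[7]=8
  step 6: row=8, L[8]='8', prepend. Next row=LF[8]=4
  step 7: row=4, L[4]='8', prepend. Next row=LF[4]=3
  step 8: row=3, L[3]='x', prepend. Next row=LF[3]=11
  step 9: row=11, L[11]='y', prepend. Next row=LF[11]=13
  step 10: row=13, L[13]='8', prepend. Next row=LF[13]=6
  step 11: row=6, L[6]='z', prepend. Next row=LF[6]=16
  step 12: row=16, L[16]='9', prepend. Next row=LF[16]=10
  step 13: row=10, L[10]='y', prepend. Next row=LF[10]=12
  step 14: row=12, L[12]='8', prepend. Next row=LF[12]=5
  step 15: row=5, L[5]='z', prepend. Next row=LF[5]=15
  step 16: row=15, L[15]='y', prepend. Next row=LF[15]=14
  step 17: row=14, L[14]='9', prepend. Next row=LF[14]=9
Reversed output: 9yz8y9z8yx889988$

Answer: 9yz8y9z8yx889988$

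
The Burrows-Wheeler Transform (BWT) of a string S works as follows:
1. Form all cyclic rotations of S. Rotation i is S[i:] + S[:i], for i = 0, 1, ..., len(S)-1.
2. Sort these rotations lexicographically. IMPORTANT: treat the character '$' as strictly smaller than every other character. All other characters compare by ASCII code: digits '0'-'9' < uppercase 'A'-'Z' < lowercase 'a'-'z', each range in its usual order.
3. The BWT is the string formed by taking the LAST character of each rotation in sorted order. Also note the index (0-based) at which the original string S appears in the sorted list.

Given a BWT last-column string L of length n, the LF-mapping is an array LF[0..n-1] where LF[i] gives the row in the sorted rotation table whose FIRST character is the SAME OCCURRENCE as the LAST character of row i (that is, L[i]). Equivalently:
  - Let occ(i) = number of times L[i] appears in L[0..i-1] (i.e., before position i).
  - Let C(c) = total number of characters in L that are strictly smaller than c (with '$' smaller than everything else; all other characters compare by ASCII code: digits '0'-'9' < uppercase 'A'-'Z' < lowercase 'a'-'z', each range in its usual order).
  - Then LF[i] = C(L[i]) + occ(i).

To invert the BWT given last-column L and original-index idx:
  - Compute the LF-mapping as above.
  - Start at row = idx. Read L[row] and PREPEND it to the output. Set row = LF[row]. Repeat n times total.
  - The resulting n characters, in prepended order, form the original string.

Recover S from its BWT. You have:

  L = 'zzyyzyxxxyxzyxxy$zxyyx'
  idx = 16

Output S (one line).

Answer: yzyxyyyxxzxxyyzxyxxzz$

Derivation:
LF mapping: 17 18 9 10 19 11 1 2 3 12 4 20 13 5 6 14 0 21 7 15 16 8
Walk LF starting at row 16, prepending L[row]:
  step 1: row=16, L[16]='$', prepend. Next row=LF[16]=0
  step 2: row=0, L[0]='z', prepend. Next row=LF[0]=17
  step 3: row=17, L[17]='z', prepend. Next row=LF[17]=21
  step 4: row=21, L[21]='x', prepend. Next row=LF[21]=8
  step 5: row=8, L[8]='x', prepend. Next row=LF[8]=3
  step 6: row=3, L[3]='y', prepend. Next row=LF[3]=10
  step 7: row=10, L[10]='x', prepend. Next row=LF[10]=4
  step 8: row=4, L[4]='z', prepend. Next row=LF[4]=19
  step 9: row=19, L[19]='y', prepend. Next row=LF[19]=15
  step 10: row=15, L[15]='y', prepend. Next row=LF[15]=14
  step 11: row=14, L[14]='x', prepend. Next row=LF[14]=6
  step 12: row=6, L[6]='x', prepend. Next row=LF[6]=1
  step 13: row=1, L[1]='z', prepend. Next row=LF[1]=18
  step 14: row=18, L[18]='x', prepend. Next row=LF[18]=7
  step 15: row=7, L[7]='x', prepend. Next row=LF[7]=2
  step 16: row=2, L[2]='y', prepend. Next row=LF[2]=9
  step 17: row=9, L[9]='y', prepend. Next row=LF[9]=12
  step 18: row=12, L[12]='y', prepend. Next row=LF[12]=13
  step 19: row=13, L[13]='x', prepend. Next row=LF[13]=5
  step 20: row=5, L[5]='y', prepend. Next row=LF[5]=11
  step 21: row=11, L[11]='z', prepend. Next row=LF[11]=20
  step 22: row=20, L[20]='y', prepend. Next row=LF[20]=16
Reversed output: yzyxyyyxxzxxyyzxyxxzz$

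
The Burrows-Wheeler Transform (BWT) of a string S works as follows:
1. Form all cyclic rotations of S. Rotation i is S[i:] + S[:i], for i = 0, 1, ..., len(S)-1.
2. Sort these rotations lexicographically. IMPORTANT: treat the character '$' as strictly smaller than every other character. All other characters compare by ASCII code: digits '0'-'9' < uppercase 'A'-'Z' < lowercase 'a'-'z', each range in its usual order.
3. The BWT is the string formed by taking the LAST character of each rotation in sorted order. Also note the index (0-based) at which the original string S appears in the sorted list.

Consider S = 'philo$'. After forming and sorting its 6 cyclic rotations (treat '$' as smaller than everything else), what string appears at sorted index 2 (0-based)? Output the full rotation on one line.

Answer: ilo$ph

Derivation:
All 6 rotations (rotation i = S[i:]+S[:i]):
  rot[0] = philo$
  rot[1] = hilo$p
  rot[2] = ilo$ph
  rot[3] = lo$phi
  rot[4] = o$phil
  rot[5] = $philo
Sorted (with $ < everything):
  sorted[0] = $philo
  sorted[1] = hilo$p
  sorted[2] = ilo$ph
  sorted[3] = lo$phi
  sorted[4] = o$phil
  sorted[5] = philo$
sorted[2] = ilo$ph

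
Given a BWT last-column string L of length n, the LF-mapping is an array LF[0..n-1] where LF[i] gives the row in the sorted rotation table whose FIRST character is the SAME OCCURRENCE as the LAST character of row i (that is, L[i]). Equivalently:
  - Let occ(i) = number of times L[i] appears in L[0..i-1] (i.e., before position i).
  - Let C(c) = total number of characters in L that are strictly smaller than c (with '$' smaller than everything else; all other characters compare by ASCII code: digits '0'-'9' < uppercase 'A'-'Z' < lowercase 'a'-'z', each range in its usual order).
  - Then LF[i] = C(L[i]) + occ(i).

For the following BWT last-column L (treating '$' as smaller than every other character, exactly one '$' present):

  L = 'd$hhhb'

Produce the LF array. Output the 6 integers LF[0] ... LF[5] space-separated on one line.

Answer: 2 0 3 4 5 1

Derivation:
Char counts: '$':1, 'b':1, 'd':1, 'h':3
C (first-col start): C('$')=0, C('b')=1, C('d')=2, C('h')=3
L[0]='d': occ=0, LF[0]=C('d')+0=2+0=2
L[1]='$': occ=0, LF[1]=C('$')+0=0+0=0
L[2]='h': occ=0, LF[2]=C('h')+0=3+0=3
L[3]='h': occ=1, LF[3]=C('h')+1=3+1=4
L[4]='h': occ=2, LF[4]=C('h')+2=3+2=5
L[5]='b': occ=0, LF[5]=C('b')+0=1+0=1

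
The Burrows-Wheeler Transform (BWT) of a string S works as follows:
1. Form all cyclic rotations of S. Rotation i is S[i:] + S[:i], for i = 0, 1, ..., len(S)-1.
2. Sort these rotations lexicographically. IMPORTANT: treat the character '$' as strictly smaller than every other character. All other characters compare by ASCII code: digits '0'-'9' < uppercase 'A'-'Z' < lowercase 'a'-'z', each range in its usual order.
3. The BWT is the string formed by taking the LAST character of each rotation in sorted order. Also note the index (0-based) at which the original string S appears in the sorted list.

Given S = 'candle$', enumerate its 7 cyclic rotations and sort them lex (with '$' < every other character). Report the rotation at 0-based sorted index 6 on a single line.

All 7 rotations (rotation i = S[i:]+S[:i]):
  rot[0] = candle$
  rot[1] = andle$c
  rot[2] = ndle$ca
  rot[3] = dle$can
  rot[4] = le$cand
  rot[5] = e$candl
  rot[6] = $candle
Sorted (with $ < everything):
  sorted[0] = $candle
  sorted[1] = andle$c
  sorted[2] = candle$
  sorted[3] = dle$can
  sorted[4] = e$candl
  sorted[5] = le$cand
  sorted[6] = ndle$ca
sorted[6] = ndle$ca

Answer: ndle$ca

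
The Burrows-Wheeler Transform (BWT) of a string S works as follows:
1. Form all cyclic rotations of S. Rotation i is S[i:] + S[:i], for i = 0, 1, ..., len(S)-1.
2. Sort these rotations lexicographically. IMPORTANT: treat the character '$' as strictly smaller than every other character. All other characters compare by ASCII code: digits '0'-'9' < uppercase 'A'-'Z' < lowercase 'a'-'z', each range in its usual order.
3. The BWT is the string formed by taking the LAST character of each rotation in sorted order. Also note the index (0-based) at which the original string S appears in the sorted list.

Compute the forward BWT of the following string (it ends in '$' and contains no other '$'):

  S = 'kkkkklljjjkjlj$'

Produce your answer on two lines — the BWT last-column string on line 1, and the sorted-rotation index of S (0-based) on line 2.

Answer: jlljjkj$kkkkjlk
7

Derivation:
All 15 rotations (rotation i = S[i:]+S[:i]):
  rot[0] = kkkkklljjjkjlj$
  rot[1] = kkkklljjjkjlj$k
  rot[2] = kkklljjjkjlj$kk
  rot[3] = kklljjjkjlj$kkk
  rot[4] = klljjjkjlj$kkkk
  rot[5] = lljjjkjlj$kkkkk
  rot[6] = ljjjkjlj$kkkkkl
  rot[7] = jjjkjlj$kkkkkll
  rot[8] = jjkjlj$kkkkkllj
  rot[9] = jkjlj$kkkkklljj
  rot[10] = kjlj$kkkkklljjj
  rot[11] = jlj$kkkkklljjjk
  rot[12] = lj$kkkkklljjjkj
  rot[13] = j$kkkkklljjjkjl
  rot[14] = $kkkkklljjjkjlj
Sorted (with $ < everything):
  sorted[0] = $kkkkklljjjkjlj  (last char: 'j')
  sorted[1] = j$kkkkklljjjkjl  (last char: 'l')
  sorted[2] = jjjkjlj$kkkkkll  (last char: 'l')
  sorted[3] = jjkjlj$kkkkkllj  (last char: 'j')
  sorted[4] = jkjlj$kkkkklljj  (last char: 'j')
  sorted[5] = jlj$kkkkklljjjk  (last char: 'k')
  sorted[6] = kjlj$kkkkklljjj  (last char: 'j')
  sorted[7] = kkkkklljjjkjlj$  (last char: '$')
  sorted[8] = kkkklljjjkjlj$k  (last char: 'k')
  sorted[9] = kkklljjjkjlj$kk  (last char: 'k')
  sorted[10] = kklljjjkjlj$kkk  (last char: 'k')
  sorted[11] = klljjjkjlj$kkkk  (last char: 'k')
  sorted[12] = lj$kkkkklljjjkj  (last char: 'j')
  sorted[13] = ljjjkjlj$kkkkkl  (last char: 'l')
  sorted[14] = lljjjkjlj$kkkkk  (last char: 'k')
Last column: jlljjkj$kkkkjlk
Original string S is at sorted index 7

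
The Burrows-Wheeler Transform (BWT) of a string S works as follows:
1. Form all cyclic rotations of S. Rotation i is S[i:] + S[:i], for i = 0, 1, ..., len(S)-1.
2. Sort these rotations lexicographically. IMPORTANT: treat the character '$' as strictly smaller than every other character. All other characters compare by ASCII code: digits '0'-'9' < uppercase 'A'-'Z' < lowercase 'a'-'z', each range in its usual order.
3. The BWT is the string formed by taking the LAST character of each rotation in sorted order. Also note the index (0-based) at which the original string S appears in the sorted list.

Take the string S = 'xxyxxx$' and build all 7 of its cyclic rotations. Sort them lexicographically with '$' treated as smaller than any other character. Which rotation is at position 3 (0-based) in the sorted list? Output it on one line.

All 7 rotations (rotation i = S[i:]+S[:i]):
  rot[0] = xxyxxx$
  rot[1] = xyxxx$x
  rot[2] = yxxx$xx
  rot[3] = xxx$xxy
  rot[4] = xx$xxyx
  rot[5] = x$xxyxx
  rot[6] = $xxyxxx
Sorted (with $ < everything):
  sorted[0] = $xxyxxx
  sorted[1] = x$xxyxx
  sorted[2] = xx$xxyx
  sorted[3] = xxx$xxy
  sorted[4] = xxyxxx$
  sorted[5] = xyxxx$x
  sorted[6] = yxxx$xx
sorted[3] = xxx$xxy

Answer: xxx$xxy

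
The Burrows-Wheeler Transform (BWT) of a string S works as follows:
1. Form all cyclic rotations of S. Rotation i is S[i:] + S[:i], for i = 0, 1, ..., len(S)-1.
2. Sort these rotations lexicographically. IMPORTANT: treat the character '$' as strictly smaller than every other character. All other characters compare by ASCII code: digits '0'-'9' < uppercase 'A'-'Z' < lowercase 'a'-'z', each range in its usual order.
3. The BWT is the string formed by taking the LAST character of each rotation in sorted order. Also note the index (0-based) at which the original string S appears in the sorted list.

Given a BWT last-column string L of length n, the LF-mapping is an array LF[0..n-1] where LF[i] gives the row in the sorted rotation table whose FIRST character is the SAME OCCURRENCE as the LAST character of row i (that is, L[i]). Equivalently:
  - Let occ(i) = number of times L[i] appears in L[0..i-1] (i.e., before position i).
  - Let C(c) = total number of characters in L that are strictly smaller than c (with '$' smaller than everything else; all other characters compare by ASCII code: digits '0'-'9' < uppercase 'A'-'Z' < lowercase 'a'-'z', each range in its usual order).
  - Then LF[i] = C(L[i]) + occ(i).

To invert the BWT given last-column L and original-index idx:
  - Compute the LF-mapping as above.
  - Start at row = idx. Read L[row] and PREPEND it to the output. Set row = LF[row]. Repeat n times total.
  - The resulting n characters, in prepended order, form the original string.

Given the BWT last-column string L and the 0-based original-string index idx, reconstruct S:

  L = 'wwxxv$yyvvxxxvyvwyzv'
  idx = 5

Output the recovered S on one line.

LF mapping: 7 8 10 11 1 0 15 16 2 3 12 13 14 4 17 5 9 18 19 6
Walk LF starting at row 5, prepending L[row]:
  step 1: row=5, L[5]='$', prepend. Next row=LF[5]=0
  step 2: row=0, L[0]='w', prepend. Next row=LF[0]=7
  step 3: row=7, L[7]='y', prepend. Next row=LF[7]=16
  step 4: row=16, L[16]='w', prepend. Next row=LF[16]=9
  step 5: row=9, L[9]='v', prepend. Next row=LF[9]=3
  step 6: row=3, L[3]='x', prepend. Next row=LF[3]=11
  step 7: row=11, L[11]='x', prepend. Next row=LF[11]=13
  step 8: row=13, L[13]='v', prepend. Next row=LF[13]=4
  step 9: row=4, L[4]='v', prepend. Next row=LF[4]=1
  step 10: row=1, L[1]='w', prepend. Next row=LF[1]=8
  step 11: row=8, L[8]='v', prepend. Next row=LF[8]=2
  step 12: row=2, L[2]='x', prepend. Next row=LF[2]=10
  step 13: row=10, L[10]='x', prepend. Next row=LF[10]=12
  step 14: row=12, L[12]='x', prepend. Next row=LF[12]=14
  step 15: row=14, L[14]='y', prepend. Next row=LF[14]=17
  step 16: row=17, L[17]='y', prepend. Next row=LF[17]=18
  step 17: row=18, L[18]='z', prepend. Next row=LF[18]=19
  step 18: row=19, L[19]='v', prepend. Next row=LF[19]=6
  step 19: row=6, L[6]='y', prepend. Next row=LF[6]=15
  step 20: row=15, L[15]='v', prepend. Next row=LF[15]=5
Reversed output: vyvzyyxxxvwvvxxvwyw$

Answer: vyvzyyxxxvwvvxxvwyw$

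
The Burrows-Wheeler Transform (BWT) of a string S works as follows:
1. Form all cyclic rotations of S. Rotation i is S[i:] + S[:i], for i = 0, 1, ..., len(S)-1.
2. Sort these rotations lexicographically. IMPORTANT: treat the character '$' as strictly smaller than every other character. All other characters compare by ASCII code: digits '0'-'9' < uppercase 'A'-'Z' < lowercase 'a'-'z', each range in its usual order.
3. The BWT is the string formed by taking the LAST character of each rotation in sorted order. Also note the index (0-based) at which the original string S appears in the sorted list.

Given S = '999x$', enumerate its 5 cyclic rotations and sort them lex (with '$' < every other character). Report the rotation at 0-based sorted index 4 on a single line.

Answer: x$999

Derivation:
All 5 rotations (rotation i = S[i:]+S[:i]):
  rot[0] = 999x$
  rot[1] = 99x$9
  rot[2] = 9x$99
  rot[3] = x$999
  rot[4] = $999x
Sorted (with $ < everything):
  sorted[0] = $999x
  sorted[1] = 999x$
  sorted[2] = 99x$9
  sorted[3] = 9x$99
  sorted[4] = x$999
sorted[4] = x$999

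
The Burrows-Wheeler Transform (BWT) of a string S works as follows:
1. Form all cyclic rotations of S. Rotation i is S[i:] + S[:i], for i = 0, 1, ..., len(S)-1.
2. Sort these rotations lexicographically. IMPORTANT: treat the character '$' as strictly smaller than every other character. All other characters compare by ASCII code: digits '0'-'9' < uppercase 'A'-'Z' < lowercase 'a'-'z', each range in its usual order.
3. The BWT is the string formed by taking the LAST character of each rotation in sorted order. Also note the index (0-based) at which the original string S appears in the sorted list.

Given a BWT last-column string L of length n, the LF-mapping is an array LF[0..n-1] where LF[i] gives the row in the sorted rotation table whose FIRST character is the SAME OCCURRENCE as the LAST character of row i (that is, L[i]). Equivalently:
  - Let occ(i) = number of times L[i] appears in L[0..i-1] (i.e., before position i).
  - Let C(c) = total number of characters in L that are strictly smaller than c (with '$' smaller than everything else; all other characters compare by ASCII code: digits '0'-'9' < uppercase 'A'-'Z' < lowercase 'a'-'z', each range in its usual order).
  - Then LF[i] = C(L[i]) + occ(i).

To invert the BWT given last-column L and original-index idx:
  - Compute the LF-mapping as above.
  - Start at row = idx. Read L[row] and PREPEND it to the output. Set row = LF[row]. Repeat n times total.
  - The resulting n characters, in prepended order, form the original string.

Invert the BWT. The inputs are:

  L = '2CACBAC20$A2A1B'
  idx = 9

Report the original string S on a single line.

LF mapping: 3 12 6 13 10 7 14 4 1 0 8 5 9 2 11
Walk LF starting at row 9, prepending L[row]:
  step 1: row=9, L[9]='$', prepend. Next row=LF[9]=0
  step 2: row=0, L[0]='2', prepend. Next row=LF[0]=3
  step 3: row=3, L[3]='C', prepend. Next row=LF[3]=13
  step 4: row=13, L[13]='1', prepend. Next row=LF[13]=2
  step 5: row=2, L[2]='A', prepend. Next row=LF[2]=6
  step 6: row=6, L[6]='C', prepend. Next row=LF[6]=14
  step 7: row=14, L[14]='B', prepend. Next row=LF[14]=11
  step 8: row=11, L[11]='2', prepend. Next row=LF[11]=5
  step 9: row=5, L[5]='A', prepend. Next row=LF[5]=7
  step 10: row=7, L[7]='2', prepend. Next row=LF[7]=4
  step 11: row=4, L[4]='B', prepend. Next row=LF[4]=10
  step 12: row=10, L[10]='A', prepend. Next row=LF[10]=8
  step 13: row=8, L[8]='0', prepend. Next row=LF[8]=1
  step 14: row=1, L[1]='C', prepend. Next row=LF[1]=12
  step 15: row=12, L[12]='A', prepend. Next row=LF[12]=9
Reversed output: AC0AB2A2BCA1C2$

Answer: AC0AB2A2BCA1C2$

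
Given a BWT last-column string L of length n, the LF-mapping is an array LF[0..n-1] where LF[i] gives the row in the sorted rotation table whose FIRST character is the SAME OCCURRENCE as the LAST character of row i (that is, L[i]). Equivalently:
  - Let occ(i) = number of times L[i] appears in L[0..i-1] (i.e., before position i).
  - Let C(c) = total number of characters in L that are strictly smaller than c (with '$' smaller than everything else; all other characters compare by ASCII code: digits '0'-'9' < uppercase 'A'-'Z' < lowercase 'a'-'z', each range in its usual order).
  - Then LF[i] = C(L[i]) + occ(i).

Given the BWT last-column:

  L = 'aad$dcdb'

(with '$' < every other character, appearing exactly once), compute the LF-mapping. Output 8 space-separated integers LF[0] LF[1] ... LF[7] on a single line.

Char counts: '$':1, 'a':2, 'b':1, 'c':1, 'd':3
C (first-col start): C('$')=0, C('a')=1, C('b')=3, C('c')=4, C('d')=5
L[0]='a': occ=0, LF[0]=C('a')+0=1+0=1
L[1]='a': occ=1, LF[1]=C('a')+1=1+1=2
L[2]='d': occ=0, LF[2]=C('d')+0=5+0=5
L[3]='$': occ=0, LF[3]=C('$')+0=0+0=0
L[4]='d': occ=1, LF[4]=C('d')+1=5+1=6
L[5]='c': occ=0, LF[5]=C('c')+0=4+0=4
L[6]='d': occ=2, LF[6]=C('d')+2=5+2=7
L[7]='b': occ=0, LF[7]=C('b')+0=3+0=3

Answer: 1 2 5 0 6 4 7 3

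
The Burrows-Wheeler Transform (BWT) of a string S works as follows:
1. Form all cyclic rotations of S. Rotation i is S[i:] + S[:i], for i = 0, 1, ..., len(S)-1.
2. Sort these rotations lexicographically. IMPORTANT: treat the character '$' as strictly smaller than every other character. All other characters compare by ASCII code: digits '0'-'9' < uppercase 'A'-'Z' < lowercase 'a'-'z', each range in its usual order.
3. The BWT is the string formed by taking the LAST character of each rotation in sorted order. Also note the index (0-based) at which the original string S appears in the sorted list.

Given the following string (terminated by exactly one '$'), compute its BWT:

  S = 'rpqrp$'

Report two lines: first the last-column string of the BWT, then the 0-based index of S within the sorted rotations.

All 6 rotations (rotation i = S[i:]+S[:i]):
  rot[0] = rpqrp$
  rot[1] = pqrp$r
  rot[2] = qrp$rp
  rot[3] = rp$rpq
  rot[4] = p$rpqr
  rot[5] = $rpqrp
Sorted (with $ < everything):
  sorted[0] = $rpqrp  (last char: 'p')
  sorted[1] = p$rpqr  (last char: 'r')
  sorted[2] = pqrp$r  (last char: 'r')
  sorted[3] = qrp$rp  (last char: 'p')
  sorted[4] = rp$rpq  (last char: 'q')
  sorted[5] = rpqrp$  (last char: '$')
Last column: prrpq$
Original string S is at sorted index 5

Answer: prrpq$
5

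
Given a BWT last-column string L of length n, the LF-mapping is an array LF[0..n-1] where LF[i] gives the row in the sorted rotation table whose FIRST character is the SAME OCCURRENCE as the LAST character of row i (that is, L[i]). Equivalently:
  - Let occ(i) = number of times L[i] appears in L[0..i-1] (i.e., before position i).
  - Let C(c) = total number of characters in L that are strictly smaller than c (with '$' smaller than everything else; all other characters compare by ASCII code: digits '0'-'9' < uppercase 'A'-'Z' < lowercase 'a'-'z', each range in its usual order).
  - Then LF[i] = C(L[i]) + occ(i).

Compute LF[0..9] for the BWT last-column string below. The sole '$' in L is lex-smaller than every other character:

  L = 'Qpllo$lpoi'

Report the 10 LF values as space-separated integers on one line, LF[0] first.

Char counts: '$':1, 'Q':1, 'i':1, 'l':3, 'o':2, 'p':2
C (first-col start): C('$')=0, C('Q')=1, C('i')=2, C('l')=3, C('o')=6, C('p')=8
L[0]='Q': occ=0, LF[0]=C('Q')+0=1+0=1
L[1]='p': occ=0, LF[1]=C('p')+0=8+0=8
L[2]='l': occ=0, LF[2]=C('l')+0=3+0=3
L[3]='l': occ=1, LF[3]=C('l')+1=3+1=4
L[4]='o': occ=0, LF[4]=C('o')+0=6+0=6
L[5]='$': occ=0, LF[5]=C('$')+0=0+0=0
L[6]='l': occ=2, LF[6]=C('l')+2=3+2=5
L[7]='p': occ=1, LF[7]=C('p')+1=8+1=9
L[8]='o': occ=1, LF[8]=C('o')+1=6+1=7
L[9]='i': occ=0, LF[9]=C('i')+0=2+0=2

Answer: 1 8 3 4 6 0 5 9 7 2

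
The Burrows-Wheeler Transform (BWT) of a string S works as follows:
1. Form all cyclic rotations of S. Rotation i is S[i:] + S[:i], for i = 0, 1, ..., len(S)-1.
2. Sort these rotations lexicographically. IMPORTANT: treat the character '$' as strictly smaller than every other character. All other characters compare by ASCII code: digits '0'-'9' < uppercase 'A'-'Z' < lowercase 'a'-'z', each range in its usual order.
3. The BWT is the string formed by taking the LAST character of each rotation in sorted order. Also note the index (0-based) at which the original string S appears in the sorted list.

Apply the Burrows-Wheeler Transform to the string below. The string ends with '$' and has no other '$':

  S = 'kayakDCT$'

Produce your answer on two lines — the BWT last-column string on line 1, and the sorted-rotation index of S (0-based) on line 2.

All 9 rotations (rotation i = S[i:]+S[:i]):
  rot[0] = kayakDCT$
  rot[1] = ayakDCT$k
  rot[2] = yakDCT$ka
  rot[3] = akDCT$kay
  rot[4] = kDCT$kaya
  rot[5] = DCT$kayak
  rot[6] = CT$kayakD
  rot[7] = T$kayakDC
  rot[8] = $kayakDCT
Sorted (with $ < everything):
  sorted[0] = $kayakDCT  (last char: 'T')
  sorted[1] = CT$kayakD  (last char: 'D')
  sorted[2] = DCT$kayak  (last char: 'k')
  sorted[3] = T$kayakDC  (last char: 'C')
  sorted[4] = akDCT$kay  (last char: 'y')
  sorted[5] = ayakDCT$k  (last char: 'k')
  sorted[6] = kDCT$kaya  (last char: 'a')
  sorted[7] = kayakDCT$  (last char: '$')
  sorted[8] = yakDCT$ka  (last char: 'a')
Last column: TDkCyka$a
Original string S is at sorted index 7

Answer: TDkCyka$a
7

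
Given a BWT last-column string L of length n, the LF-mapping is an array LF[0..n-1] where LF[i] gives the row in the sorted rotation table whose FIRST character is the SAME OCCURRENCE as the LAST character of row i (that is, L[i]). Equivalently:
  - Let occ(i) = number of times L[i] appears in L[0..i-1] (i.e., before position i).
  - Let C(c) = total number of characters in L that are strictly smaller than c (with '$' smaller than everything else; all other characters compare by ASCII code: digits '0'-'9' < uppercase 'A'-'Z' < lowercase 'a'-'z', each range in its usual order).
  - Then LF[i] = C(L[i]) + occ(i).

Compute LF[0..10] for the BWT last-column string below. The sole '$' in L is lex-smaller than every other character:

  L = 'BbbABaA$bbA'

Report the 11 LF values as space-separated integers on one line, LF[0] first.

Char counts: '$':1, 'A':3, 'B':2, 'a':1, 'b':4
C (first-col start): C('$')=0, C('A')=1, C('B')=4, C('a')=6, C('b')=7
L[0]='B': occ=0, LF[0]=C('B')+0=4+0=4
L[1]='b': occ=0, LF[1]=C('b')+0=7+0=7
L[2]='b': occ=1, LF[2]=C('b')+1=7+1=8
L[3]='A': occ=0, LF[3]=C('A')+0=1+0=1
L[4]='B': occ=1, LF[4]=C('B')+1=4+1=5
L[5]='a': occ=0, LF[5]=C('a')+0=6+0=6
L[6]='A': occ=1, LF[6]=C('A')+1=1+1=2
L[7]='$': occ=0, LF[7]=C('$')+0=0+0=0
L[8]='b': occ=2, LF[8]=C('b')+2=7+2=9
L[9]='b': occ=3, LF[9]=C('b')+3=7+3=10
L[10]='A': occ=2, LF[10]=C('A')+2=1+2=3

Answer: 4 7 8 1 5 6 2 0 9 10 3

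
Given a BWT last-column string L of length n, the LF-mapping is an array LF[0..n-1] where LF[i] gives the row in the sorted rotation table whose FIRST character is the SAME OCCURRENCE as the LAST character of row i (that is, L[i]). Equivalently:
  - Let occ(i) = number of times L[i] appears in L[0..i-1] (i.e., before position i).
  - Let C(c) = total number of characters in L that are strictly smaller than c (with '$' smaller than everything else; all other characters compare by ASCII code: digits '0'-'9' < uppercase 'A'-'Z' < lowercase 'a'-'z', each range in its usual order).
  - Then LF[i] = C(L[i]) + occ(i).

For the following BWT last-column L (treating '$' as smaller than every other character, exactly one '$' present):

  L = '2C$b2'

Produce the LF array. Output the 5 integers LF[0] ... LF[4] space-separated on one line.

Answer: 1 3 0 4 2

Derivation:
Char counts: '$':1, '2':2, 'C':1, 'b':1
C (first-col start): C('$')=0, C('2')=1, C('C')=3, C('b')=4
L[0]='2': occ=0, LF[0]=C('2')+0=1+0=1
L[1]='C': occ=0, LF[1]=C('C')+0=3+0=3
L[2]='$': occ=0, LF[2]=C('$')+0=0+0=0
L[3]='b': occ=0, LF[3]=C('b')+0=4+0=4
L[4]='2': occ=1, LF[4]=C('2')+1=1+1=2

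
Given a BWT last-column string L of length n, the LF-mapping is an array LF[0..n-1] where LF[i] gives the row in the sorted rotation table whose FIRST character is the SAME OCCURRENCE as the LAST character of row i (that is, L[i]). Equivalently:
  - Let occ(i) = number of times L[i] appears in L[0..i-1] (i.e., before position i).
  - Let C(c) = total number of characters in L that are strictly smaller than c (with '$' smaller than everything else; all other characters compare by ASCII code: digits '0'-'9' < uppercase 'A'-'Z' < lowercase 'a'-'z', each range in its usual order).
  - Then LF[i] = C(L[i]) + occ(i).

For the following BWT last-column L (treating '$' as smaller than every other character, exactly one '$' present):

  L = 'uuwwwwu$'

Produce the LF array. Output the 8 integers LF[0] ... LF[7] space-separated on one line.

Char counts: '$':1, 'u':3, 'w':4
C (first-col start): C('$')=0, C('u')=1, C('w')=4
L[0]='u': occ=0, LF[0]=C('u')+0=1+0=1
L[1]='u': occ=1, LF[1]=C('u')+1=1+1=2
L[2]='w': occ=0, LF[2]=C('w')+0=4+0=4
L[3]='w': occ=1, LF[3]=C('w')+1=4+1=5
L[4]='w': occ=2, LF[4]=C('w')+2=4+2=6
L[5]='w': occ=3, LF[5]=C('w')+3=4+3=7
L[6]='u': occ=2, LF[6]=C('u')+2=1+2=3
L[7]='$': occ=0, LF[7]=C('$')+0=0+0=0

Answer: 1 2 4 5 6 7 3 0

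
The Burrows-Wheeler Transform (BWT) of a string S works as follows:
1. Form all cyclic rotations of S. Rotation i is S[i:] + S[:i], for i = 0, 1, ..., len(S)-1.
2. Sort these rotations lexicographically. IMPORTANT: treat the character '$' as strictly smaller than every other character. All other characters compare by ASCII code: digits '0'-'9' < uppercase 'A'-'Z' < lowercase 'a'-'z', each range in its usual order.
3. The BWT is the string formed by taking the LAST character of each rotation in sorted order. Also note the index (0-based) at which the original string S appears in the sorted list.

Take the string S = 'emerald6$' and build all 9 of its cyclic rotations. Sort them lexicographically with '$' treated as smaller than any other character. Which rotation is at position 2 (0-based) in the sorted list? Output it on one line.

All 9 rotations (rotation i = S[i:]+S[:i]):
  rot[0] = emerald6$
  rot[1] = merald6$e
  rot[2] = erald6$em
  rot[3] = rald6$eme
  rot[4] = ald6$emer
  rot[5] = ld6$emera
  rot[6] = d6$emeral
  rot[7] = 6$emerald
  rot[8] = $emerald6
Sorted (with $ < everything):
  sorted[0] = $emerald6
  sorted[1] = 6$emerald
  sorted[2] = ald6$emer
  sorted[3] = d6$emeral
  sorted[4] = emerald6$
  sorted[5] = erald6$em
  sorted[6] = ld6$emera
  sorted[7] = merald6$e
  sorted[8] = rald6$eme
sorted[2] = ald6$emer

Answer: ald6$emer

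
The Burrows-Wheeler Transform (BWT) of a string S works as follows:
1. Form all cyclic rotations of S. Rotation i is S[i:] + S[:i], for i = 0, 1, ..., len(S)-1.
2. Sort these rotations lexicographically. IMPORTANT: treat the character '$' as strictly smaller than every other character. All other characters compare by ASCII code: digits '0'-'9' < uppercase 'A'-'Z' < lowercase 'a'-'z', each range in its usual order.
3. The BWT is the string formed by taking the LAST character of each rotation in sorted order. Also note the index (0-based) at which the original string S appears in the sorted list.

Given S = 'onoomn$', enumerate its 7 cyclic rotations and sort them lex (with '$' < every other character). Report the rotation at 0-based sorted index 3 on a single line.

Answer: noomn$o

Derivation:
All 7 rotations (rotation i = S[i:]+S[:i]):
  rot[0] = onoomn$
  rot[1] = noomn$o
  rot[2] = oomn$on
  rot[3] = omn$ono
  rot[4] = mn$onoo
  rot[5] = n$onoom
  rot[6] = $onoomn
Sorted (with $ < everything):
  sorted[0] = $onoomn
  sorted[1] = mn$onoo
  sorted[2] = n$onoom
  sorted[3] = noomn$o
  sorted[4] = omn$ono
  sorted[5] = onoomn$
  sorted[6] = oomn$on
sorted[3] = noomn$o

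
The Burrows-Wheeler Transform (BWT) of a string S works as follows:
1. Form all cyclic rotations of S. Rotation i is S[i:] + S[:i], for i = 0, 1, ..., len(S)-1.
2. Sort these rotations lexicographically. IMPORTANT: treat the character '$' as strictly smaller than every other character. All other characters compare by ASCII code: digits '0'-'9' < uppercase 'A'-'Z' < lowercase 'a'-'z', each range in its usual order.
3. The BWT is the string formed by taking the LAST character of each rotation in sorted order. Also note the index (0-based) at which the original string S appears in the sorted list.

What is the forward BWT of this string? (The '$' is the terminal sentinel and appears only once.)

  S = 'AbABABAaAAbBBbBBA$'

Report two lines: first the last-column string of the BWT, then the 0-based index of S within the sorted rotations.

Answer: ABabBB$ABAAbbBAABA
6

Derivation:
All 18 rotations (rotation i = S[i:]+S[:i]):
  rot[0] = AbABABAaAAbBBbBBA$
  rot[1] = bABABAaAAbBBbBBA$A
  rot[2] = ABABAaAAbBBbBBA$Ab
  rot[3] = BABAaAAbBBbBBA$AbA
  rot[4] = ABAaAAbBBbBBA$AbAB
  rot[5] = BAaAAbBBbBBA$AbABA
  rot[6] = AaAAbBBbBBA$AbABAB
  rot[7] = aAAbBBbBBA$AbABABA
  rot[8] = AAbBBbBBA$AbABABAa
  rot[9] = AbBBbBBA$AbABABAaA
  rot[10] = bBBbBBA$AbABABAaAA
  rot[11] = BBbBBA$AbABABAaAAb
  rot[12] = BbBBA$AbABABAaAAbB
  rot[13] = bBBA$AbABABAaAAbBB
  rot[14] = BBA$AbABABAaAAbBBb
  rot[15] = BA$AbABABAaAAbBBbB
  rot[16] = A$AbABABAaAAbBBbBB
  rot[17] = $AbABABAaAAbBBbBBA
Sorted (with $ < everything):
  sorted[0] = $AbABABAaAAbBBbBBA  (last char: 'A')
  sorted[1] = A$AbABABAaAAbBBbBB  (last char: 'B')
  sorted[2] = AAbBBbBBA$AbABABAa  (last char: 'a')
  sorted[3] = ABABAaAAbBBbBBA$Ab  (last char: 'b')
  sorted[4] = ABAaAAbBBbBBA$AbAB  (last char: 'B')
  sorted[5] = AaAAbBBbBBA$AbABAB  (last char: 'B')
  sorted[6] = AbABABAaAAbBBbBBA$  (last char: '$')
  sorted[7] = AbBBbBBA$AbABABAaA  (last char: 'A')
  sorted[8] = BA$AbABABAaAAbBBbB  (last char: 'B')
  sorted[9] = BABAaAAbBBbBBA$AbA  (last char: 'A')
  sorted[10] = BAaAAbBBbBBA$AbABA  (last char: 'A')
  sorted[11] = BBA$AbABABAaAAbBBb  (last char: 'b')
  sorted[12] = BBbBBA$AbABABAaAAb  (last char: 'b')
  sorted[13] = BbBBA$AbABABAaAAbB  (last char: 'B')
  sorted[14] = aAAbBBbBBA$AbABABA  (last char: 'A')
  sorted[15] = bABABAaAAbBBbBBA$A  (last char: 'A')
  sorted[16] = bBBA$AbABABAaAAbBB  (last char: 'B')
  sorted[17] = bBBbBBA$AbABABAaAA  (last char: 'A')
Last column: ABabBB$ABAAbbBAABA
Original string S is at sorted index 6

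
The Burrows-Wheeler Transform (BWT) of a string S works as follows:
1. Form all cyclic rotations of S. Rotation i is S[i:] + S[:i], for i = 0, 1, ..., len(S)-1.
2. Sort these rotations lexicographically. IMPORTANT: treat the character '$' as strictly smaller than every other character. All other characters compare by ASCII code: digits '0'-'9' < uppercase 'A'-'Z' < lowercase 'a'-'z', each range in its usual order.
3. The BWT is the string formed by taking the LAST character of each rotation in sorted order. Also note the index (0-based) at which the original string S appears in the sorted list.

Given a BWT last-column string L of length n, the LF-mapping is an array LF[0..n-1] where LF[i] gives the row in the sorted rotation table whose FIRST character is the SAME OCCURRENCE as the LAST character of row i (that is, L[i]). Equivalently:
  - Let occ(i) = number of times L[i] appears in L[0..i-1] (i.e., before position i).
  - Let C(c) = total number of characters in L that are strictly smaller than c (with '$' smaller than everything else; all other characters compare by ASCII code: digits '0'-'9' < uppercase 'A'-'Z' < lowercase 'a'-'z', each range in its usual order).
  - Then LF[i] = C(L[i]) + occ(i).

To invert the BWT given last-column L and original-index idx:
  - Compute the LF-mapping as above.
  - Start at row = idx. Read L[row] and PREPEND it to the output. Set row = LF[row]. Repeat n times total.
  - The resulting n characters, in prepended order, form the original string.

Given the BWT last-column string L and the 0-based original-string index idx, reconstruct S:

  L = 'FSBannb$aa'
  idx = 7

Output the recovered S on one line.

LF mapping: 2 3 1 4 8 9 7 0 5 6
Walk LF starting at row 7, prepending L[row]:
  step 1: row=7, L[7]='$', prepend. Next row=LF[7]=0
  step 2: row=0, L[0]='F', prepend. Next row=LF[0]=2
  step 3: row=2, L[2]='B', prepend. Next row=LF[2]=1
  step 4: row=1, L[1]='S', prepend. Next row=LF[1]=3
  step 5: row=3, L[3]='a', prepend. Next row=LF[3]=4
  step 6: row=4, L[4]='n', prepend. Next row=LF[4]=8
  step 7: row=8, L[8]='a', prepend. Next row=LF[8]=5
  step 8: row=5, L[5]='n', prepend. Next row=LF[5]=9
  step 9: row=9, L[9]='a', prepend. Next row=LF[9]=6
  step 10: row=6, L[6]='b', prepend. Next row=LF[6]=7
Reversed output: bananaSBF$

Answer: bananaSBF$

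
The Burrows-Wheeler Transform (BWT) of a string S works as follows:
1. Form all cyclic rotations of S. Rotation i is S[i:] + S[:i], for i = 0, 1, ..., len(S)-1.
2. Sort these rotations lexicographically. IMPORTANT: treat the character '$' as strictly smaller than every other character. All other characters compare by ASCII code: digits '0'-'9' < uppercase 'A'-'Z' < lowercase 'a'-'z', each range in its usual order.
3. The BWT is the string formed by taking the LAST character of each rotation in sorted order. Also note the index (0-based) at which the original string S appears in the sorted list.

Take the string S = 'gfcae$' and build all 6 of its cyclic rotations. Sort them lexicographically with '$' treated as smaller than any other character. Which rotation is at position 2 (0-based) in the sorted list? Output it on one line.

All 6 rotations (rotation i = S[i:]+S[:i]):
  rot[0] = gfcae$
  rot[1] = fcae$g
  rot[2] = cae$gf
  rot[3] = ae$gfc
  rot[4] = e$gfca
  rot[5] = $gfcae
Sorted (with $ < everything):
  sorted[0] = $gfcae
  sorted[1] = ae$gfc
  sorted[2] = cae$gf
  sorted[3] = e$gfca
  sorted[4] = fcae$g
  sorted[5] = gfcae$
sorted[2] = cae$gf

Answer: cae$gf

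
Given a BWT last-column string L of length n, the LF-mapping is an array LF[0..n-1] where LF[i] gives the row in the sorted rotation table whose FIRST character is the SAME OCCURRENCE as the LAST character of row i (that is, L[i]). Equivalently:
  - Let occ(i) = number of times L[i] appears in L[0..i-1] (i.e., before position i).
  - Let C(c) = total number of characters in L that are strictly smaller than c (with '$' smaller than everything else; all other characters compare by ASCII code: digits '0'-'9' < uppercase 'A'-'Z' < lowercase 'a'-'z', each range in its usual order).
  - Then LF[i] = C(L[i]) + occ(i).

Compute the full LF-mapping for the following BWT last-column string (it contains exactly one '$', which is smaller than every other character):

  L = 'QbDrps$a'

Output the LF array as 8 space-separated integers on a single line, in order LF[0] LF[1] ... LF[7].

Char counts: '$':1, 'D':1, 'Q':1, 'a':1, 'b':1, 'p':1, 'r':1, 's':1
C (first-col start): C('$')=0, C('D')=1, C('Q')=2, C('a')=3, C('b')=4, C('p')=5, C('r')=6, C('s')=7
L[0]='Q': occ=0, LF[0]=C('Q')+0=2+0=2
L[1]='b': occ=0, LF[1]=C('b')+0=4+0=4
L[2]='D': occ=0, LF[2]=C('D')+0=1+0=1
L[3]='r': occ=0, LF[3]=C('r')+0=6+0=6
L[4]='p': occ=0, LF[4]=C('p')+0=5+0=5
L[5]='s': occ=0, LF[5]=C('s')+0=7+0=7
L[6]='$': occ=0, LF[6]=C('$')+0=0+0=0
L[7]='a': occ=0, LF[7]=C('a')+0=3+0=3

Answer: 2 4 1 6 5 7 0 3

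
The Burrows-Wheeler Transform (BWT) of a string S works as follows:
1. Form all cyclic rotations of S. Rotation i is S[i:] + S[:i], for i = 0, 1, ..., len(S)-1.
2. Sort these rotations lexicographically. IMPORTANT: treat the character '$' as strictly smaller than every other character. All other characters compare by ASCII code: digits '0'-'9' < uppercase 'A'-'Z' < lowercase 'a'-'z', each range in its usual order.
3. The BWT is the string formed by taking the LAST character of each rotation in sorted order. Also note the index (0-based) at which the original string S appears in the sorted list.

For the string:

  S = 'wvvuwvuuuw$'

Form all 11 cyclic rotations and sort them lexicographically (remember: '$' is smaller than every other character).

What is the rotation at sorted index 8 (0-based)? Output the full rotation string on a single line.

Answer: w$wvvuwvuuu

Derivation:
All 11 rotations (rotation i = S[i:]+S[:i]):
  rot[0] = wvvuwvuuuw$
  rot[1] = vvuwvuuuw$w
  rot[2] = vuwvuuuw$wv
  rot[3] = uwvuuuw$wvv
  rot[4] = wvuuuw$wvvu
  rot[5] = vuuuw$wvvuw
  rot[6] = uuuw$wvvuwv
  rot[7] = uuw$wvvuwvu
  rot[8] = uw$wvvuwvuu
  rot[9] = w$wvvuwvuuu
  rot[10] = $wvvuwvuuuw
Sorted (with $ < everything):
  sorted[0] = $wvvuwvuuuw
  sorted[1] = uuuw$wvvuwv
  sorted[2] = uuw$wvvuwvu
  sorted[3] = uw$wvvuwvuu
  sorted[4] = uwvuuuw$wvv
  sorted[5] = vuuuw$wvvuw
  sorted[6] = vuwvuuuw$wv
  sorted[7] = vvuwvuuuw$w
  sorted[8] = w$wvvuwvuuu
  sorted[9] = wvuuuw$wvvu
  sorted[10] = wvvuwvuuuw$
sorted[8] = w$wvvuwvuuu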